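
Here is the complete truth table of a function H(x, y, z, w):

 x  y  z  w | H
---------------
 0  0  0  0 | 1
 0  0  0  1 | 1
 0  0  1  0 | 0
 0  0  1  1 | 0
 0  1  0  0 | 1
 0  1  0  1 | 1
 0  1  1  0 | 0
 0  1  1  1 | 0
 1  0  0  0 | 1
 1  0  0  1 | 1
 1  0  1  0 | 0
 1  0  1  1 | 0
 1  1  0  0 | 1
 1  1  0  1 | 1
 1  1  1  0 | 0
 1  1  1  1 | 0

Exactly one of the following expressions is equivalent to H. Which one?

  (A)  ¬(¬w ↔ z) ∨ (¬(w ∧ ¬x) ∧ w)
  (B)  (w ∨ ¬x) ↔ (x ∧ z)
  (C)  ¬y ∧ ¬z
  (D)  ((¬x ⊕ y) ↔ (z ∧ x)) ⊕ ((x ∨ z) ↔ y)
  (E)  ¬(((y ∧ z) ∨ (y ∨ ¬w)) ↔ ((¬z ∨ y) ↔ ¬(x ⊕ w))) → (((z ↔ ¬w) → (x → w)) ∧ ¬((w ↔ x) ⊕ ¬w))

D

(A) disagrees with H on (0,0,0,1) (formula → 0, table → 1); rule it out.
(B) disagrees with H on (0,0,0,0) (formula → 0, table → 1); rule it out.
(C) disagrees with H on (0,1,0,0) (formula → 0, table → 1); rule it out.
(E) disagrees with H on (0,0,1,0) (formula → 1, table → 0); rule it out.
(D) is the remaining candidate, and it agrees with H on all 16 inputs.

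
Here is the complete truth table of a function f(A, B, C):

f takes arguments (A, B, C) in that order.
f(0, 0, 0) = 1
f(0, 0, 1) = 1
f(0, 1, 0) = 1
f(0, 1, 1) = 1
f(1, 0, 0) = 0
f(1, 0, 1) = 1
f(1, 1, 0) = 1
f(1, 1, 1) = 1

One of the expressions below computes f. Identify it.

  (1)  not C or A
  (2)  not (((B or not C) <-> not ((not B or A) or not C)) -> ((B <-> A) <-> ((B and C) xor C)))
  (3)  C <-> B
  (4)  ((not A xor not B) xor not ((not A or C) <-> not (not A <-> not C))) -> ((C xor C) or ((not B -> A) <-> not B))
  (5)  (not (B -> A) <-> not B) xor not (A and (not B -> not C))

5

(1): at (0,0,1) it gives 0, but f = 1 — eliminated.
(2): at (0,0,0) it gives 0, but f = 1 — eliminated.
(3): at (0,0,1) it gives 0, but f = 1 — eliminated.
(4): at (0,0,0) it gives 0, but f = 1 — eliminated.
Only (5) survives; checking it on all 8 rows confirms it matches f.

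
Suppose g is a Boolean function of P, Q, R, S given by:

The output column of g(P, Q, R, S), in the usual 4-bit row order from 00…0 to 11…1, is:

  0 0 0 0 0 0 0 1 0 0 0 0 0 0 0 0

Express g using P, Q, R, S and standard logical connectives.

Only row (0,1,1,1) gives 1. That row's minterm ¬P·Q·R·S is g directly.

g(P, Q, R, S) = ((NOT P AND Q) AND R) AND S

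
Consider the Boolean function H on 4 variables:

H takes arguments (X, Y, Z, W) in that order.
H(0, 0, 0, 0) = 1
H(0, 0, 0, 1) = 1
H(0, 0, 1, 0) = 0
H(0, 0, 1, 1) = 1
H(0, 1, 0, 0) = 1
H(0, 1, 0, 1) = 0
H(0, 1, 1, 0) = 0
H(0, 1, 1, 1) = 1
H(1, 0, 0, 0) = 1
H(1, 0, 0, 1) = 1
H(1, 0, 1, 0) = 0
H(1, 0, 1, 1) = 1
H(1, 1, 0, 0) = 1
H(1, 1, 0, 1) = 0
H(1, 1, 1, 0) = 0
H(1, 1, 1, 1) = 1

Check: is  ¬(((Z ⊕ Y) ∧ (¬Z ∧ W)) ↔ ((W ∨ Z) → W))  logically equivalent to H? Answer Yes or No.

Evaluate ¬(((Z ⊕ Y) ∧ (¬Z ∧ W)) ↔ ((W ∨ Z) → W)) on each row and compare to H:
  X=0, Y=0, Z=0, W=0: formula gives 1, H = 1 ✓
  X=0, Y=0, Z=0, W=1: formula gives 1, H = 1 ✓
  X=0, Y=0, Z=1, W=0: formula gives 0, H = 0 ✓
  X=0, Y=0, Z=1, W=1: formula gives 1, H = 1 ✓
  …and likewise for the remaining 12 rows.
No disagreement on any input; they are logically equivalent.

Yes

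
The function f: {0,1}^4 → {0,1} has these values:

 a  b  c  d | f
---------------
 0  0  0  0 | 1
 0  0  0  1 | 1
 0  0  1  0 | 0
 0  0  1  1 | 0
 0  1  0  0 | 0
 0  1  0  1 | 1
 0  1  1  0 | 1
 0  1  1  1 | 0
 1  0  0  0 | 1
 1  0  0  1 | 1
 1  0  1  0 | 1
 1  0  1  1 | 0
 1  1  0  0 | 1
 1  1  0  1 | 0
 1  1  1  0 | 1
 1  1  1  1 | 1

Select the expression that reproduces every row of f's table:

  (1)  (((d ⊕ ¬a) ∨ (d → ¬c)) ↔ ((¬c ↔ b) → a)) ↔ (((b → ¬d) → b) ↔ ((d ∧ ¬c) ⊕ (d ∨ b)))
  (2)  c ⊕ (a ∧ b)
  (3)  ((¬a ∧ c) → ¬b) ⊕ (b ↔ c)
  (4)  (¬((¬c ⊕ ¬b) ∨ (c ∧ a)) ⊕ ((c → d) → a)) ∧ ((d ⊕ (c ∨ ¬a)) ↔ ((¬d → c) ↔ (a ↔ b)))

1

(2): at (0,0,0,0) it gives 0, but f = 1 — eliminated.
(3): at (0,0,0,0) it gives 0, but f = 1 — eliminated.
(4): at (0,0,0,0) it gives 0, but f = 1 — eliminated.
(1) is the remaining candidate, and it agrees with f on all 16 inputs.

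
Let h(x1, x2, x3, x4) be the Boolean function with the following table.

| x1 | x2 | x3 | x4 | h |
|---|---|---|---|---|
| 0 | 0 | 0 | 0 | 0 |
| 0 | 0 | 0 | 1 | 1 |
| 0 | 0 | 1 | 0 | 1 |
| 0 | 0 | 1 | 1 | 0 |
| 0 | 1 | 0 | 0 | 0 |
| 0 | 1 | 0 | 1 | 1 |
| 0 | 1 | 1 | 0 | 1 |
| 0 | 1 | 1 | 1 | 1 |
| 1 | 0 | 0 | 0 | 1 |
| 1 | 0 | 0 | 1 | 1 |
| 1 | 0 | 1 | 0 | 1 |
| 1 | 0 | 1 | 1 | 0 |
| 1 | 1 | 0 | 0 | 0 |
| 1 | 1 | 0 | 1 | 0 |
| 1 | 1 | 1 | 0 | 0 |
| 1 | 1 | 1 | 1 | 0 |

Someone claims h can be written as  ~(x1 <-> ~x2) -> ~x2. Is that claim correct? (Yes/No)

No

Test each input against both h and the formula:
  x1=0, x2=0, x3=0, x4=0: formula gives 1, but h = 0 ✗
Row (0,0,0,0) is a counterexample, so the formula is not equivalent to h.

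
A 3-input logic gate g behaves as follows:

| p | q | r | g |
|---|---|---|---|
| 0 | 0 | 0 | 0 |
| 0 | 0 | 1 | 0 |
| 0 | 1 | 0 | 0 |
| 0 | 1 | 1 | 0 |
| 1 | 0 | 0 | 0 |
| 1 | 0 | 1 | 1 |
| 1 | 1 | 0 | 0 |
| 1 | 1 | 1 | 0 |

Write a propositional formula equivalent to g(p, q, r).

g is 1 on exactly one input, (1,0,1), whose minterm is p·¬q·r. So g is just that conjunction.

g(p, q, r) = (p AND NOT q) AND r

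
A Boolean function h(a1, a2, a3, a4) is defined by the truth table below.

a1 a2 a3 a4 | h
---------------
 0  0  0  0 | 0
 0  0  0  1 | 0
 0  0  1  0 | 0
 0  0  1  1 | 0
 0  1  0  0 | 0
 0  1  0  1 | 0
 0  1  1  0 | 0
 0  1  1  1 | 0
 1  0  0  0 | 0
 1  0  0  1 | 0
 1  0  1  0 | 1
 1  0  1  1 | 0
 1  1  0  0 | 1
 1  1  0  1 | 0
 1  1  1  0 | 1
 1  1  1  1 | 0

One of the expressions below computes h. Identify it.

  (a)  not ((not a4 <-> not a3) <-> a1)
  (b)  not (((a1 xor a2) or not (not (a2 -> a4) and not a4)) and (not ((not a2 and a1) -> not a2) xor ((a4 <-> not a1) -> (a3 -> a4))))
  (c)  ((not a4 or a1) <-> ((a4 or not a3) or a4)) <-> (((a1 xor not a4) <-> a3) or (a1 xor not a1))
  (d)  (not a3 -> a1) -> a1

b

(a) disagrees with h on (0,0,0,0) (formula → 1, table → 0); rule it out.
(c) disagrees with h on (0,0,0,0) (formula → 1, table → 0); rule it out.
(d) disagrees with h on (0,0,0,0) (formula → 1, table → 0); rule it out.
(b) is the remaining candidate, and it agrees with h on all 16 inputs.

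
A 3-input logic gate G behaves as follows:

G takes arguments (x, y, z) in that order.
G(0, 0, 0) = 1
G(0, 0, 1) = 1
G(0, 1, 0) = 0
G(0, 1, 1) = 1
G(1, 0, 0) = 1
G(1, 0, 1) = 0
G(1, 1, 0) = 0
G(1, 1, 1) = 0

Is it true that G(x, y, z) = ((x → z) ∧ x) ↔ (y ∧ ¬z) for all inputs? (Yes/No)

Yes

Check the formula against G row by row:
  x=0, y=0, z=0: formula gives 1, G = 1 ✓
  x=0, y=0, z=1: formula gives 1, G = 1 ✓
  x=0, y=1, z=0: formula gives 0, G = 0 ✓
  x=0, y=1, z=1: formula gives 1, G = 1 ✓
  x=1, y=0, z=0: formula gives 1, G = 1 ✓
  … (the remaining 3 rows also agree.)
All 8 rows match — the expression computes G exactly.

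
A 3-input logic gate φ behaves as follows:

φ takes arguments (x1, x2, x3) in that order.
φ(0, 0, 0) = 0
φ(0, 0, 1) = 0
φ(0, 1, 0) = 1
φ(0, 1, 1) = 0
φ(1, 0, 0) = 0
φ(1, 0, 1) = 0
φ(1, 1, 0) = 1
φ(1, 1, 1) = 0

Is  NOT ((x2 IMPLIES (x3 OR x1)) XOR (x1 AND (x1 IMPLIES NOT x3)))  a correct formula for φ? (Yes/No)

Evaluate NOT ((x2 IMPLIES (x3 OR x1)) XOR (x1 AND (x1 IMPLIES NOT x3))) on each row and compare to φ:
  x1=0, x2=0, x3=0: formula gives 0, φ = 0 ✓
  x1=0, x2=0, x3=1: formula gives 0, φ = 0 ✓
  x1=0, x2=1, x3=0: formula gives 1, φ = 1 ✓
  x1=0, x2=1, x3=1: formula gives 0, φ = 0 ✓
  x1=1, x2=0, x3=0: formula gives 1, but φ = 0 ✗
Since they disagree at (1,0,0), the expression is not a correct formula for φ.

No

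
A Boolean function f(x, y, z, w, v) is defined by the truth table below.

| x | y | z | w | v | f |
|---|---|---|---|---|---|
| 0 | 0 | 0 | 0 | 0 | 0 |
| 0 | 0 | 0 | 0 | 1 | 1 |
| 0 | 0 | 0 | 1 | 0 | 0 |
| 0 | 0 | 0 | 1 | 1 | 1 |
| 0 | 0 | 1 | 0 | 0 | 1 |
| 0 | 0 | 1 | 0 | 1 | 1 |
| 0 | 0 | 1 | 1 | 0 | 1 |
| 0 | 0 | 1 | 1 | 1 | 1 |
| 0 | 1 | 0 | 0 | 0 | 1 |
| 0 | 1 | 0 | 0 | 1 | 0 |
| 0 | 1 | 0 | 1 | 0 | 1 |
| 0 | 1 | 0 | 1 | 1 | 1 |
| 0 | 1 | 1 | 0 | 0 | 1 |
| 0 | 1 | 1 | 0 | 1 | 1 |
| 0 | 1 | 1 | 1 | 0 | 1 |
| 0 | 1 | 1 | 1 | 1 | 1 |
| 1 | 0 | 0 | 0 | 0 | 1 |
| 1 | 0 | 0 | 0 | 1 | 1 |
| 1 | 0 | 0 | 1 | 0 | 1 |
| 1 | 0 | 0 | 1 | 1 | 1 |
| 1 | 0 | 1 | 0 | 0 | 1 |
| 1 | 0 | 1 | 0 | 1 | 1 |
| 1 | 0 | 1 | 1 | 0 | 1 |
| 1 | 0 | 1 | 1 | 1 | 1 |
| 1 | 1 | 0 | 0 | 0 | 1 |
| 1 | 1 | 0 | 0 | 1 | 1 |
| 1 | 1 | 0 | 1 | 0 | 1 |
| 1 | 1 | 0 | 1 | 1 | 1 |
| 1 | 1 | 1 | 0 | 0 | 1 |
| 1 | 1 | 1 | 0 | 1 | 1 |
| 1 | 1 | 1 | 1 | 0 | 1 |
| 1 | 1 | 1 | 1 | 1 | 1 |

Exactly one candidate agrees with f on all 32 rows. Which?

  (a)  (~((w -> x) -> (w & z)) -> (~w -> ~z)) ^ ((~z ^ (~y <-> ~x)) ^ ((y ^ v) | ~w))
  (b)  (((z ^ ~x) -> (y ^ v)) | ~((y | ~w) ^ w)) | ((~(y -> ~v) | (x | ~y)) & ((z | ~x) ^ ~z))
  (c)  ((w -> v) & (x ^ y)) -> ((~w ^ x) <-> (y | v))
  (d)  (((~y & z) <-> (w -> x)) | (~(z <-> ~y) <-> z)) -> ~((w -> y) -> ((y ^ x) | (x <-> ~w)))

b

(a) disagrees with f on (0,0,0,0,1) (formula → 0, table → 1); rule it out.
(c) disagrees with f on (0,0,0,0,0) (formula → 1, table → 0); rule it out.
(d) disagrees with f on (0,0,0,0,0) (formula → 1, table → 0); rule it out.
That leaves (b). Evaluating it on every row reproduces the table of f exactly.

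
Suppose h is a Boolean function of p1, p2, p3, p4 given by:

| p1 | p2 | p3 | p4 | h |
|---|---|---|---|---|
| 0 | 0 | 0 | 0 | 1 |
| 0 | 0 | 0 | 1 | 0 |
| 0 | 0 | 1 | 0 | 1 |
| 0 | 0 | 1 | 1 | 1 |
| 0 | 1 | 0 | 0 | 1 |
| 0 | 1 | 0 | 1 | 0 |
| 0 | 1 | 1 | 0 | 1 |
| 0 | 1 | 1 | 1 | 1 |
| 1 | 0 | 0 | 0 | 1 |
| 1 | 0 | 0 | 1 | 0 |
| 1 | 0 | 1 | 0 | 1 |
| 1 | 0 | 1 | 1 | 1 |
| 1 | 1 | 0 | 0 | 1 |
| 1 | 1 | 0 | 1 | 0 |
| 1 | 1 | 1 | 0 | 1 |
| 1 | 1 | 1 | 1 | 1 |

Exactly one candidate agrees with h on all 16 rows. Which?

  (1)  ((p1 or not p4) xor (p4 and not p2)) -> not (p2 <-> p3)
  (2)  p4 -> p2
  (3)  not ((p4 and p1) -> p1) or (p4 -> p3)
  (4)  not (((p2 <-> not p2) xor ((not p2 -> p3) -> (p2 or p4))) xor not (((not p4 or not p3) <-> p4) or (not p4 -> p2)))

3

(1) fails at (0,0,0,0): the formula yields 0, h is 1.
(2) fails at (0,0,1,1): the formula yields 0, h is 1.
(4) fails at (0,0,1,0): the formula yields 0, h is 1.
(3) is the remaining candidate, and it agrees with h on all 16 inputs.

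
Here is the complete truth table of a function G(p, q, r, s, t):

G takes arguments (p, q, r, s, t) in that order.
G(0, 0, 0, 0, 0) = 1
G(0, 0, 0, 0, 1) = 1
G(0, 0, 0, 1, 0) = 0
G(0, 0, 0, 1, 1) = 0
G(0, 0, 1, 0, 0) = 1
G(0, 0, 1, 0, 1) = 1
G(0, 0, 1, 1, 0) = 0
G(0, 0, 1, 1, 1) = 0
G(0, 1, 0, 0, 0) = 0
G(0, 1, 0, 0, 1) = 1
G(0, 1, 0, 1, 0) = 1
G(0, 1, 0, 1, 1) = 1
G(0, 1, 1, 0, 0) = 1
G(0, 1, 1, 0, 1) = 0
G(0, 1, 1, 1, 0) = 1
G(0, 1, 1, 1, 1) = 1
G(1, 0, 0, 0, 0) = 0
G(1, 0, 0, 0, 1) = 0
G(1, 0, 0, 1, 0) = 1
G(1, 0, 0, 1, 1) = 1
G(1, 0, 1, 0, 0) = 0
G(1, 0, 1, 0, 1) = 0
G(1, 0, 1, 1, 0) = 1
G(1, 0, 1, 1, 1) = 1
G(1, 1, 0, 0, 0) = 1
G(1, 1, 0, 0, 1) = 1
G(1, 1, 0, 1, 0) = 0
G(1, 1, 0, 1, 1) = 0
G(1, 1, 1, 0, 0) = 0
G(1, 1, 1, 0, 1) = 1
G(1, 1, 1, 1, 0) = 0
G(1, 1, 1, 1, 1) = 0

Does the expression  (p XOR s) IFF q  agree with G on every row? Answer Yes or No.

No

Test each input against both G and the formula:
  p=0, q=0, r=0, s=0, t=0: formula gives 1, G = 1 ✓
  p=0, q=0, r=0, s=0, t=1: formula gives 1, G = 1 ✓
  p=0, q=0, r=0, s=1, t=0: formula gives 0, G = 0 ✓
  p=0, q=0, r=0, s=1, t=1: formula gives 0, G = 0 ✓
  …
  p=0, q=1, r=0, s=0, t=1: formula gives 0, but G = 1 ✗
A single disagreement suffices: at (0,1,0,0,1) they differ, so the formula does not compute G.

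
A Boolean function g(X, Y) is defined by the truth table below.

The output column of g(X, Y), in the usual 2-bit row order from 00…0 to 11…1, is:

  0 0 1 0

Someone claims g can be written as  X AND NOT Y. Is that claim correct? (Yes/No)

Yes

Evaluate X AND NOT Y on each row and compare to g:
  X=0, Y=0: formula gives 0, g = 0 ✓
  X=0, Y=1: formula gives 0, g = 0 ✓
  X=1, Y=0: formula gives 1, g = 1 ✓
  X=1, Y=1: formula gives 0, g = 0 ✓
All 4 rows match — the expression computes g exactly.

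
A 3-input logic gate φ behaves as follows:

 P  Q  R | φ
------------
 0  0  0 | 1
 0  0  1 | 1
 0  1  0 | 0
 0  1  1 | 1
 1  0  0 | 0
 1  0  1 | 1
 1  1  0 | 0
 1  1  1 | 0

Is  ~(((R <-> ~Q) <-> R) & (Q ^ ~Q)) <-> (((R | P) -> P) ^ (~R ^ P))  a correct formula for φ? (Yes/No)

No

Check the formula against φ row by row:
  P=0, Q=0, R=0: formula gives 1, φ = 1 ✓
  P=0, Q=0, R=1: formula gives 1, φ = 1 ✓
  P=0, Q=1, R=0: formula gives 0, φ = 0 ✓
  P=0, Q=1, R=1: formula gives 0, but φ = 1 ✗
A single disagreement suffices: at (0,1,1) they differ, so the formula does not compute φ.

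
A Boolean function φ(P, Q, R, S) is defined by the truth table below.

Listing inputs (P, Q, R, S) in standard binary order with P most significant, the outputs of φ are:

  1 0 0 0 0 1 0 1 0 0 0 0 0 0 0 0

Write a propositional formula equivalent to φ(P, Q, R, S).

φ(P, Q, R, S) = ((((not P and not Q) and not R) and not S) or (((not P and Q) and not R) and S)) or (((not P and Q) and R) and S)

Collect the rows where φ=1 — (0,0,0,0), (0,1,0,1), (0,1,1,1) — and write one minterm per row: ¬P·¬Q·¬R·¬S, ¬P·Q·¬R·S, ¬P·Q·R·S. Their union (logical OR) reproduces the table exactly.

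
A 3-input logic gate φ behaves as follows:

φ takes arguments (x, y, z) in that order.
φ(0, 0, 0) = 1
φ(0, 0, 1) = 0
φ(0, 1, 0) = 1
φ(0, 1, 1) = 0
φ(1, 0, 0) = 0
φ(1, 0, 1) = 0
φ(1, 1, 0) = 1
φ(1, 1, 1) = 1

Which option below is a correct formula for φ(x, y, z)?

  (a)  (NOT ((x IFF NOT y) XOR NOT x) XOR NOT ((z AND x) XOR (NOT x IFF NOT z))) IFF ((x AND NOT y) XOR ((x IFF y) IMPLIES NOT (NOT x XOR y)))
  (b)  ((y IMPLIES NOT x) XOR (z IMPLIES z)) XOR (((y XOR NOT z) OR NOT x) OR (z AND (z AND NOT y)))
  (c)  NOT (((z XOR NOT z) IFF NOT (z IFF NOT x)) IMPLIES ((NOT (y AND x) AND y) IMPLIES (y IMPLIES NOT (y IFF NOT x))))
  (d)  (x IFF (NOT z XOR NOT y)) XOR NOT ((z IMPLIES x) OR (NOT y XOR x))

(b) fails at (0,0,1): the formula yields 1, φ is 0.
(c) fails at (0,0,0): the formula yields 0, φ is 1.
(d) fails at (0,1,0): the formula yields 0, φ is 1.
That leaves (a). Evaluating it on every row reproduces the table of φ exactly.

a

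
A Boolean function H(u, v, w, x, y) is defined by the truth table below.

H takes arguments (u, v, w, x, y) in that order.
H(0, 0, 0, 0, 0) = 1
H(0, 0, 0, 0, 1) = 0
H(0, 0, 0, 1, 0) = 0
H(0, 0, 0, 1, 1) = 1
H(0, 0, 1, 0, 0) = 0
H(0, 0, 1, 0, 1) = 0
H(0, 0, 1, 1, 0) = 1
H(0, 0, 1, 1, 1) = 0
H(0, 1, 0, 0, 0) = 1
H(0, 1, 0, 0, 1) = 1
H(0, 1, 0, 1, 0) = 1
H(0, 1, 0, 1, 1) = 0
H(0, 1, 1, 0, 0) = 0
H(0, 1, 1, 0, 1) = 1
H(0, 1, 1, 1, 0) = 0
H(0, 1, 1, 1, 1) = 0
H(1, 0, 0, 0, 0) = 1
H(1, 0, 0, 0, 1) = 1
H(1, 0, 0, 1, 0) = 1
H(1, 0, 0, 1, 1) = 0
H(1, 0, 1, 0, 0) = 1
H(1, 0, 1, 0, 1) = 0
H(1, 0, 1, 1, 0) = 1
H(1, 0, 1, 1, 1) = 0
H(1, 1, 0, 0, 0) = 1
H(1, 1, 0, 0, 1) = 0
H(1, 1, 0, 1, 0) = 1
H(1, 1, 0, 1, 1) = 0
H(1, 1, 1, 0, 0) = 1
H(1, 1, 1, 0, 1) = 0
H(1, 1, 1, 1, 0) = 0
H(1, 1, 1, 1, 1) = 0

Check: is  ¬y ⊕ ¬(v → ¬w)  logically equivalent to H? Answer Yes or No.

No

Evaluate ¬y ⊕ ¬(v → ¬w) on each row and compare to H:
  u=0, v=0, w=0, x=0, y=0: formula gives 1, H = 1 ✓
  u=0, v=0, w=0, x=0, y=1: formula gives 0, H = 0 ✓
  u=0, v=0, w=0, x=1, y=0: formula gives 1, but H = 0 ✗
A single disagreement suffices: at (0,0,0,1,0) they differ, so the formula does not compute H.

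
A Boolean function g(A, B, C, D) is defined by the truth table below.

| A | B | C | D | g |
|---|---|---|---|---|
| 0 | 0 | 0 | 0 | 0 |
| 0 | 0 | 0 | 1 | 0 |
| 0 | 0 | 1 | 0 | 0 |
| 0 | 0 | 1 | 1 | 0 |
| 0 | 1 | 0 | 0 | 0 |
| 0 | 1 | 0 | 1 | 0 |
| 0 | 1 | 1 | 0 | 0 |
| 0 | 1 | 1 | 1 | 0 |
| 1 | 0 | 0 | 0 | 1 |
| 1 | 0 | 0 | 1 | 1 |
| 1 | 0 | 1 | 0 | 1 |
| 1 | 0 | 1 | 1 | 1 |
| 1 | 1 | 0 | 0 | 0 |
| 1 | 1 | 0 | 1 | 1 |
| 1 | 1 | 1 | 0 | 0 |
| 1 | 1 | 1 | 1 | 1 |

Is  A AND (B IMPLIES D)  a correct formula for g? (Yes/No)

Yes

Check the formula against g row by row:
  A=0, B=0, C=0, D=0: formula gives 0, g = 0 ✓
  A=0, B=0, C=0, D=1: formula gives 0, g = 0 ✓
  A=0, B=0, C=1, D=0: formula gives 0, g = 0 ✓
  A=0, B=0, C=1, D=1: formula gives 0, g = 0 ✓
  …and likewise for the remaining 12 rows.
All 16 rows match — the expression computes g exactly.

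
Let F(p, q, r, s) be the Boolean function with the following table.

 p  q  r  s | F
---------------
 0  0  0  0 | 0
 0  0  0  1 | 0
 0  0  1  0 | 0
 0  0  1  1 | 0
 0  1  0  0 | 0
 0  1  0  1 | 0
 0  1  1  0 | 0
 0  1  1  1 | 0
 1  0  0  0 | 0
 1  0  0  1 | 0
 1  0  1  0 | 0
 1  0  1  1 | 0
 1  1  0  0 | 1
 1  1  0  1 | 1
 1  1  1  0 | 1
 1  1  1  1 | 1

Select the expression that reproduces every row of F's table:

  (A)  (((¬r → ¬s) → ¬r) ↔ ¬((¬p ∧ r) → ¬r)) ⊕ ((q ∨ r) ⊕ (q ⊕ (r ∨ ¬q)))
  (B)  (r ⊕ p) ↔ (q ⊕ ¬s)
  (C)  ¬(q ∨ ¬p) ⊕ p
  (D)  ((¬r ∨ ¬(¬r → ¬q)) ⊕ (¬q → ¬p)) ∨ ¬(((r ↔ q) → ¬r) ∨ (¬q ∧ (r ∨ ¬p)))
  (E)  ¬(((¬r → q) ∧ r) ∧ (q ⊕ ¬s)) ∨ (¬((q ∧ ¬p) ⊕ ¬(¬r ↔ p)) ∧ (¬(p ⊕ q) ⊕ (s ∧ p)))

C

(A): at (0,0,0,0) it gives 1, but F = 0 — eliminated.
(B): at (0,0,0,1) it gives 1, but F = 0 — eliminated.
(D): at (0,0,1,0) it gives 1, but F = 0 — eliminated.
(E): at (0,0,0,0) it gives 1, but F = 0 — eliminated.
(C) is the remaining candidate, and it agrees with F on all 16 inputs.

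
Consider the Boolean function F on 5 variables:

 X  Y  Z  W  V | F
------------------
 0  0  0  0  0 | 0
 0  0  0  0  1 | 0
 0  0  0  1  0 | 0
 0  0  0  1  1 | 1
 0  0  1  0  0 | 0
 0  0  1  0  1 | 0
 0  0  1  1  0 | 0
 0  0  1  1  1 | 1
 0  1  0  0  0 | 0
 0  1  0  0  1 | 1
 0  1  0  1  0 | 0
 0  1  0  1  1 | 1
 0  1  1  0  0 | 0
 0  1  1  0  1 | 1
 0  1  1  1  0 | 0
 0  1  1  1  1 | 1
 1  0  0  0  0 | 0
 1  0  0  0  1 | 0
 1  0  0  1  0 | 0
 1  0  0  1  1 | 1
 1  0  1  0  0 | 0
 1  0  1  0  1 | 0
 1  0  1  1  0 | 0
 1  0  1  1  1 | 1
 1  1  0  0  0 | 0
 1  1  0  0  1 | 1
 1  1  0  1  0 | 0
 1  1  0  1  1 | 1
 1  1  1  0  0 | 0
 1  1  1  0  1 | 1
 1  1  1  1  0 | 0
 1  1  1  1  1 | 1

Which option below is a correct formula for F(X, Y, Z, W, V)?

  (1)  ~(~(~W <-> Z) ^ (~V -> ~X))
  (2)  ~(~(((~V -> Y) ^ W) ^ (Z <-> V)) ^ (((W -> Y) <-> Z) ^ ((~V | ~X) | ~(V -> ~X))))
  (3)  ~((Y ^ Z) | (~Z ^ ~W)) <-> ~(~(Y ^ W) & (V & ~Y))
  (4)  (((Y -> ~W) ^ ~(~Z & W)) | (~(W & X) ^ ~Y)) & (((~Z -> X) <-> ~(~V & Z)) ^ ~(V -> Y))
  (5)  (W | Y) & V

(1): at (0,0,0,0,0) it gives 1, but F = 0 — eliminated.
(2): at (0,0,0,1,1) it gives 0, but F = 1 — eliminated.
(3): at (0,0,0,0,0) it gives 1, but F = 0 — eliminated.
(4): at (0,0,1,1,1) it gives 0, but F = 1 — eliminated.
(5) is the remaining candidate, and it agrees with F on all 32 inputs.

5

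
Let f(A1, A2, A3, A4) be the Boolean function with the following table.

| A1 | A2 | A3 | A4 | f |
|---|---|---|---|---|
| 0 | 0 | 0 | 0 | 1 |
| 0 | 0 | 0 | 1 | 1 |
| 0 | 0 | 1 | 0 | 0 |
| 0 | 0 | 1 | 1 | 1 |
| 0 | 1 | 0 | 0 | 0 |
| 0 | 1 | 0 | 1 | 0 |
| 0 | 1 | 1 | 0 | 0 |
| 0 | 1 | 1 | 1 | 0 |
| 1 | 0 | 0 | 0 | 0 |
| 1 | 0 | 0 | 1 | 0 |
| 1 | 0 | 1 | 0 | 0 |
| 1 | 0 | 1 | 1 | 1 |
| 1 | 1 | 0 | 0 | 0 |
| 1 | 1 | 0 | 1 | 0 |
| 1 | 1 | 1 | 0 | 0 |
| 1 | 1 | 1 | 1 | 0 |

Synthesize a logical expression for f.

f(A1, A2, A3, A4) = (((((NOT A1 AND NOT A2) AND NOT A3) AND NOT A4) OR (((NOT A1 AND NOT A2) AND NOT A3) AND A4)) OR (((NOT A1 AND NOT A2) AND A3) AND A4)) OR (((A1 AND NOT A2) AND A3) AND A4)

The 1-rows are (0,0,0,0), (0,0,0,1), (0,0,1,1), (1,0,1,1). Each contributes one minterm — ¬A1·¬A2·¬A3·¬A4; ¬A1·¬A2·¬A3·A4; ¬A1·¬A2·A3·A4; A1·¬A2·A3·A4 — and their disjunction is a sum-of-products form of f.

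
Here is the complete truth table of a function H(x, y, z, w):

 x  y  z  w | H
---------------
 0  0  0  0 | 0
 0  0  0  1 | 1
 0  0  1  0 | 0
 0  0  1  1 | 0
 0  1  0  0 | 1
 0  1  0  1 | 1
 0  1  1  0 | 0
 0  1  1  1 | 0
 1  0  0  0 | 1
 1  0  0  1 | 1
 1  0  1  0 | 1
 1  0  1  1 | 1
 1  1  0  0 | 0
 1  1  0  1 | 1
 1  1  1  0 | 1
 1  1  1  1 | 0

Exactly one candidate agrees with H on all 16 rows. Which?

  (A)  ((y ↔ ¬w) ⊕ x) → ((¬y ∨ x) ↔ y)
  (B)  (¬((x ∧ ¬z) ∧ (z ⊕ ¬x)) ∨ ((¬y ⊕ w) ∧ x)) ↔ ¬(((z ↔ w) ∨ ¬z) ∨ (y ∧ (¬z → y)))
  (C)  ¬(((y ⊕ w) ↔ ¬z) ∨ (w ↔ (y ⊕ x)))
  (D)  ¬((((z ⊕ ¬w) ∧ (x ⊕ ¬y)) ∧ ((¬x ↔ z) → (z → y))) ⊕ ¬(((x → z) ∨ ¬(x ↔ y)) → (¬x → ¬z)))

D

(A): at (0,0,0,0) it gives 1, but H = 0 — eliminated.
(B): at (0,0,0,1) it gives 0, but H = 1 — eliminated.
(C): at (0,0,0,1) it gives 0, but H = 1 — eliminated.
Only (D) survives; checking it on all 16 rows confirms it matches H.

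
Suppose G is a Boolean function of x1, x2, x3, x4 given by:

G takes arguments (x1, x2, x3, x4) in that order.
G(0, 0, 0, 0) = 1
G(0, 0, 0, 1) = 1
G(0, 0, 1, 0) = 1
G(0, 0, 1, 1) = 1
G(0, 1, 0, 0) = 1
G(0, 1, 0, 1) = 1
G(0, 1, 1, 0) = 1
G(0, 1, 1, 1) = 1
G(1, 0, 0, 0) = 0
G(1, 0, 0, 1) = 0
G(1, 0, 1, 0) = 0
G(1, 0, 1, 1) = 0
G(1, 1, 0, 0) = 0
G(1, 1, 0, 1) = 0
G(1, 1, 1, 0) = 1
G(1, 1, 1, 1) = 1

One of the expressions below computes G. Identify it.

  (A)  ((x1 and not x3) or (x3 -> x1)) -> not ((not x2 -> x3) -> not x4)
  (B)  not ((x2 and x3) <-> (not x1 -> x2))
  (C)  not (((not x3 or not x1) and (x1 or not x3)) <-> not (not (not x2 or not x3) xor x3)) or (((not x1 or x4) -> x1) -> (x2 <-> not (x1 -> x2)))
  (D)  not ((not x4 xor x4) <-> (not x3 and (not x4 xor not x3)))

(A): at (0,0,0,0) it gives 0, but G = 1 — eliminated.
(B): at (0,0,0,0) it gives 0, but G = 1 — eliminated.
(D): at (0,0,0,1) it gives 0, but G = 1 — eliminated.
(C) is the remaining candidate, and it agrees with G on all 16 inputs.

C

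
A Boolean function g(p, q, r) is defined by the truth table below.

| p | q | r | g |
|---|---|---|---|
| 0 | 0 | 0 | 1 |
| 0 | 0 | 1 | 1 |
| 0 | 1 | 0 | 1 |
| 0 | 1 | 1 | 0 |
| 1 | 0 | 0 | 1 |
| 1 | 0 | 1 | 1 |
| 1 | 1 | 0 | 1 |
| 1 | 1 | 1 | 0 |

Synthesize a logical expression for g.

g(p, q, r) = (((p' · q) · r) + ((p · q) · r))'

The 0-rows are (0,1,1), (1,1,1). Take each as a conjunction (¬p·q·r, p·q·r), form their disjunction, and complement — that gives a formula that is 1 everywhere g is.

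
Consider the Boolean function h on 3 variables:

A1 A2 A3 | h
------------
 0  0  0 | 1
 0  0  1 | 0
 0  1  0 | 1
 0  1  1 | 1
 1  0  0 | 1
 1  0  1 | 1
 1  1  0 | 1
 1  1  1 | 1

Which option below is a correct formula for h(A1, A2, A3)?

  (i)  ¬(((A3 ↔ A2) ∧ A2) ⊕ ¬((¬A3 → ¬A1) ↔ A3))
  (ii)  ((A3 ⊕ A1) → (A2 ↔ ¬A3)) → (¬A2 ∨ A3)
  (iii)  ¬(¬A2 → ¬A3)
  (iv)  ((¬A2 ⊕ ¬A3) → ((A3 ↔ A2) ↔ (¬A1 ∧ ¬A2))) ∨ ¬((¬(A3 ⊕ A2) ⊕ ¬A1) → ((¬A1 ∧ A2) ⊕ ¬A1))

(i) disagrees with h on (0,0,0) (formula → 0, table → 1); rule it out.
(ii) disagrees with h on (0,0,1) (formula → 1, table → 0); rule it out.
(iii) disagrees with h on (0,0,0) (formula → 0, table → 1); rule it out.
That leaves (iv). Evaluating it on every row reproduces the table of h exactly.

iv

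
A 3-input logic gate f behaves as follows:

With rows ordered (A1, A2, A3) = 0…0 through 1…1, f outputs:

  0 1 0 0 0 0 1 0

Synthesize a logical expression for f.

The 1-rows are (0,0,1), (1,1,0). Each contributes one minterm — ¬A1·¬A2·A3; A1·A2·¬A3 — and their disjunction is a sum-of-products form of f.

f(A1, A2, A3) = ((not A1 and not A2) and A3) or ((A1 and A2) and not A3)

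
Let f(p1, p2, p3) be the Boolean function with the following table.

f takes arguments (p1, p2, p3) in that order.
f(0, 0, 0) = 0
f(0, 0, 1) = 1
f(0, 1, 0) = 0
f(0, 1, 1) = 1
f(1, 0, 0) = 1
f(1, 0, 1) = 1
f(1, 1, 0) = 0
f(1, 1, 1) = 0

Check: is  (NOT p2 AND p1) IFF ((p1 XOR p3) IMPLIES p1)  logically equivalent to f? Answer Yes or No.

Test each input against both f and the formula:
  p1=0, p2=0, p3=0: formula gives 0, f = 0 ✓
  p1=0, p2=0, p3=1: formula gives 1, f = 1 ✓
  p1=0, p2=1, p3=0: formula gives 0, f = 0 ✓
  p1=0, p2=1, p3=1: formula gives 1, f = 1 ✓
  p1=1, p2=0, p3=0: formula gives 1, f = 1 ✓
  …and likewise for the remaining 3 rows.
All 8 rows match — the expression computes f exactly.

Yes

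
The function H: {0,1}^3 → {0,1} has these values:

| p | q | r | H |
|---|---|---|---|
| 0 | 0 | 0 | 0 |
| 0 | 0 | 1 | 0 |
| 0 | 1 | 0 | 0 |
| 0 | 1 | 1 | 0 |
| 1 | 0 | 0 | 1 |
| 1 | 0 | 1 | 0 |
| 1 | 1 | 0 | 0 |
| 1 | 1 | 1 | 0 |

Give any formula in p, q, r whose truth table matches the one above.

H(p, q, r) = (p AND NOT q) AND NOT r

Only row (1,0,0) gives 1. That row's minterm p·¬q·¬r is H directly.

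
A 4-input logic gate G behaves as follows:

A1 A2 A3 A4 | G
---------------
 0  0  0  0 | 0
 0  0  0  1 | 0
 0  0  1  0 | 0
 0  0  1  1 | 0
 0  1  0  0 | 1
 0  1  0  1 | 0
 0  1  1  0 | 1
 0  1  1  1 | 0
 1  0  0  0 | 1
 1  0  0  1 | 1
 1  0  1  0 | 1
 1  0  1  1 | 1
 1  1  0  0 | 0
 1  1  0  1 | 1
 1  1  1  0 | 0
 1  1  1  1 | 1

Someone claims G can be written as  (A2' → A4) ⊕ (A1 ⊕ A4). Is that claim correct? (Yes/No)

Evaluate (A2' → A4) ⊕ (A1 ⊕ A4) on each row and compare to G:
  A1=0, A2=0, A3=0, A4=0: formula gives 0, G = 0 ✓
  A1=0, A2=0, A3=0, A4=1: formula gives 0, G = 0 ✓
  A1=0, A2=0, A3=1, A4=0: formula gives 0, G = 0 ✓
  A1=0, A2=0, A3=1, A4=1: formula gives 0, G = 0 ✓
  … (the remaining 12 rows also agree.)
Every row agrees, so the formula is equivalent.

Yes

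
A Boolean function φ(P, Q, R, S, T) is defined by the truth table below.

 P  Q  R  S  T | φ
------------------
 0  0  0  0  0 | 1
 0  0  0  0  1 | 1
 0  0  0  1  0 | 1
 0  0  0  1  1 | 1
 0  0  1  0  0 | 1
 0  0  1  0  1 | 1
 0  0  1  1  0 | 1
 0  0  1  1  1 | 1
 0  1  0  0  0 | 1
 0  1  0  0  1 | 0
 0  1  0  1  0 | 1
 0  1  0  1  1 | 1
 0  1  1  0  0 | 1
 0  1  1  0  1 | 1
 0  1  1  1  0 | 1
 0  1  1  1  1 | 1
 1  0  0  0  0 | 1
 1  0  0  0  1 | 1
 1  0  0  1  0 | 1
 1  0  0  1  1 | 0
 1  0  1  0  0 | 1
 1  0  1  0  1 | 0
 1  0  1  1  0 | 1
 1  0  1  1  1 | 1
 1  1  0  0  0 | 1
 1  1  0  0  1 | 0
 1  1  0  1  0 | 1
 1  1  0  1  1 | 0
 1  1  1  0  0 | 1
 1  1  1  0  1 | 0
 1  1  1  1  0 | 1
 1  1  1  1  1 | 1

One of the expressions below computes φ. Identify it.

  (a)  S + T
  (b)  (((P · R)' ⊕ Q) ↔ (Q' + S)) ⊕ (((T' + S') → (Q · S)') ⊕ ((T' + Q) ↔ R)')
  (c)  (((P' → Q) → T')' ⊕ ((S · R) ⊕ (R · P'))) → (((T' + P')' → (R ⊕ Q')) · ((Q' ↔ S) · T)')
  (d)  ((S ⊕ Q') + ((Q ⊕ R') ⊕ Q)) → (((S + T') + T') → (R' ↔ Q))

(a): at (0,0,0,0,0) it gives 0, but φ = 1 — eliminated.
(b): at (0,0,0,0,1) it gives 0, but φ = 1 — eliminated.
(d): at (0,0,0,0,0) it gives 0, but φ = 1 — eliminated.
That leaves (c). Evaluating it on every row reproduces the table of φ exactly.

c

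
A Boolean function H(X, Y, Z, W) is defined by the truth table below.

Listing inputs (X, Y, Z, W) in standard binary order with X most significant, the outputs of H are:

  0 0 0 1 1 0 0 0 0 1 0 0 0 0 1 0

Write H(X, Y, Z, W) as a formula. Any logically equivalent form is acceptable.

H(X, Y, Z, W) = (((((NOT X AND NOT Y) AND Z) AND W) OR (((NOT X AND Y) AND NOT Z) AND NOT W)) OR (((X AND NOT Y) AND NOT Z) AND W)) OR (((X AND Y) AND Z) AND NOT W)

The 1-rows are (0,0,1,1), (0,1,0,0), (1,0,0,1), (1,1,1,0). Each contributes one minterm — ¬X·¬Y·Z·W; ¬X·Y·¬Z·¬W; X·¬Y·¬Z·W; X·Y·Z·¬W — and their disjunction is a sum-of-products form of H.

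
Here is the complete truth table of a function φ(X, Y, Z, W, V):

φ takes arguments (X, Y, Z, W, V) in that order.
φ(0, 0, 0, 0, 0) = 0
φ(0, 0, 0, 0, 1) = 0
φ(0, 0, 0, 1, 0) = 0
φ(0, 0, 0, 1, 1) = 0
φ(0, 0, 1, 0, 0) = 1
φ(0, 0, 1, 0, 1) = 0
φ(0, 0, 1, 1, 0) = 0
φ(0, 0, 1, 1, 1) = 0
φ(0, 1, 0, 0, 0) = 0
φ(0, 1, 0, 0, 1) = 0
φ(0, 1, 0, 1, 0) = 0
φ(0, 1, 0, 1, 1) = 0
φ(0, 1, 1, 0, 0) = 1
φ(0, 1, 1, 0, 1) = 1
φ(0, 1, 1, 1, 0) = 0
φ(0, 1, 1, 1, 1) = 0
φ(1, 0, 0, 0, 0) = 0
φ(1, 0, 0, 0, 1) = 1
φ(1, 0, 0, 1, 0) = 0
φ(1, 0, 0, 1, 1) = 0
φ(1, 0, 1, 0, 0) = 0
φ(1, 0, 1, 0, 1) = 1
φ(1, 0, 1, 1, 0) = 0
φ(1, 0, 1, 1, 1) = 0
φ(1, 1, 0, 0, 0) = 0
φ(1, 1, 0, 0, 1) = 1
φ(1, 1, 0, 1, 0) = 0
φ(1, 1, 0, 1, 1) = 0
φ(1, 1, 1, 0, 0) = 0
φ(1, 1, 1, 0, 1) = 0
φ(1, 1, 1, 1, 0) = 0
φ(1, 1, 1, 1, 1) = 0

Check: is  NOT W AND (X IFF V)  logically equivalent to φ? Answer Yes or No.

Test each input against both φ and the formula:
  X=0, Y=0, Z=0, W=0, V=0: formula gives 1, but φ = 0 ✗
Row (0,0,0,0,0) is a counterexample, so the formula is not equivalent to φ.

No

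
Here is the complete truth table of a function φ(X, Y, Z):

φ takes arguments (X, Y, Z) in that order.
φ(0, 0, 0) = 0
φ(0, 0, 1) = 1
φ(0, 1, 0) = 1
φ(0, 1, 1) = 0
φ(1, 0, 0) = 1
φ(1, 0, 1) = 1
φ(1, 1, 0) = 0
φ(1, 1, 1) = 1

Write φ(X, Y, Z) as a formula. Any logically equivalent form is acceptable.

φ is 0 on only 3 rows — (0,0,0), (0,1,1), (1,1,0). Writing each as a minterm (¬X·¬Y·¬Z, ¬X·Y·Z, X·Y·¬Z) and OR-ing them characterizes exactly where φ=0, so φ is the negation of that disjunction.

φ(X, Y, Z) = ((((X' · Y') · Z') + ((X' · Y) · Z)) + ((X · Y) · Z'))'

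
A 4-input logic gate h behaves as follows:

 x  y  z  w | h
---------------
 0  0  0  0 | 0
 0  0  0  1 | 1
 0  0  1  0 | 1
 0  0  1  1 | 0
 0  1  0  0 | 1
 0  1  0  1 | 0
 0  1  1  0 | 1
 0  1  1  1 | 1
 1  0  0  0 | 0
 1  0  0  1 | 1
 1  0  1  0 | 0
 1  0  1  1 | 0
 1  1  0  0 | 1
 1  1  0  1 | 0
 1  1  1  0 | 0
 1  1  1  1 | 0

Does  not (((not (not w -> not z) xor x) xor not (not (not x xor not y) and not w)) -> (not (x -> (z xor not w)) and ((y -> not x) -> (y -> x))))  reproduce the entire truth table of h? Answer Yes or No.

Check the formula against h row by row:
  x=0, y=0, z=0, w=0: formula gives 0, h = 0 ✓
  x=0, y=0, z=0, w=1: formula gives 1, h = 1 ✓
  x=0, y=0, z=1, w=0: formula gives 1, h = 1 ✓
  x=0, y=0, z=1, w=1: formula gives 1, but h = 0 ✗
A single disagreement suffices: at (0,0,1,1) they differ, so the formula does not compute h.

No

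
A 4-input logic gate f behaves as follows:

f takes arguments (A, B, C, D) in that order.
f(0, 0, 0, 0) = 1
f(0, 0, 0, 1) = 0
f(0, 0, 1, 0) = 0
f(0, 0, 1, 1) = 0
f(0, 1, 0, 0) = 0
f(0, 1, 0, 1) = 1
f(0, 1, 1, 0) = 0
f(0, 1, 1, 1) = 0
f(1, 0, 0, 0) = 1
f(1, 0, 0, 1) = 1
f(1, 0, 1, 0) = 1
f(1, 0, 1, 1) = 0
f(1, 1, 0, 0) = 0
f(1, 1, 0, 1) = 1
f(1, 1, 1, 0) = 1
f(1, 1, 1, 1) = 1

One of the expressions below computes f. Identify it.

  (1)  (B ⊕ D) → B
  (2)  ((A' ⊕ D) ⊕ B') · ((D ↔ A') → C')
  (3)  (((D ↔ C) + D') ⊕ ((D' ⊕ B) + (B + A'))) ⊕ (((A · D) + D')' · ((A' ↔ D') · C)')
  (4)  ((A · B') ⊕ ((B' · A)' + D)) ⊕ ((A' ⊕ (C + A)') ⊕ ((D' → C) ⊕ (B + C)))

(1) disagrees with f on (0,0,1,0) (formula → 1, table → 0); rule it out.
(2) disagrees with f on (0,0,0,0) (formula → 0, table → 1); rule it out.
(3) disagrees with f on (0,0,0,0) (formula → 0, table → 1); rule it out.
That leaves (4). Evaluating it on every row reproduces the table of f exactly.

4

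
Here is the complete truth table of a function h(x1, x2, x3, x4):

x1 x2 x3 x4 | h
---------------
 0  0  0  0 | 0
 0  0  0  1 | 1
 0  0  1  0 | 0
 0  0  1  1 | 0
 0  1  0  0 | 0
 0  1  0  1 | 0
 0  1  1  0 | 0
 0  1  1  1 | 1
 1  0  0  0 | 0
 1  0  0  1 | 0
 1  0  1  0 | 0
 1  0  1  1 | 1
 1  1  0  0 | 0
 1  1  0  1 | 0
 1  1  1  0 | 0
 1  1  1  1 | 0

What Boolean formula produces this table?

h(x1, x2, x3, x4) = ((((~x1 & ~x2) & ~x3) & x4) | (((~x1 & x2) & x3) & x4)) | (((x1 & ~x2) & x3) & x4)

The 1-rows are (0,0,0,1), (0,1,1,1), (1,0,1,1). Each contributes one minterm — ¬x1·¬x2·¬x3·x4; ¬x1·x2·x3·x4; x1·¬x2·x3·x4 — and their disjunction is a sum-of-products form of h.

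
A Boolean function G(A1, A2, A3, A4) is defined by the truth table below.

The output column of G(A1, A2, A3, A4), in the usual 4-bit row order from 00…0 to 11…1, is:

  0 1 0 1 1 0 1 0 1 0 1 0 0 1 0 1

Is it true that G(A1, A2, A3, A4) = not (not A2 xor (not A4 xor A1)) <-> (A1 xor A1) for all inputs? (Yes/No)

Yes

Check the formula against G row by row:
  A1=0, A2=0, A3=0, A4=0: formula gives 0, G = 0 ✓
  A1=0, A2=0, A3=0, A4=1: formula gives 1, G = 1 ✓
  A1=0, A2=0, A3=1, A4=0: formula gives 0, G = 0 ✓
  A1=0, A2=0, A3=1, A4=1: formula gives 1, G = 1 ✓
  …and likewise for the remaining 12 rows.
No disagreement on any input; they are logically equivalent.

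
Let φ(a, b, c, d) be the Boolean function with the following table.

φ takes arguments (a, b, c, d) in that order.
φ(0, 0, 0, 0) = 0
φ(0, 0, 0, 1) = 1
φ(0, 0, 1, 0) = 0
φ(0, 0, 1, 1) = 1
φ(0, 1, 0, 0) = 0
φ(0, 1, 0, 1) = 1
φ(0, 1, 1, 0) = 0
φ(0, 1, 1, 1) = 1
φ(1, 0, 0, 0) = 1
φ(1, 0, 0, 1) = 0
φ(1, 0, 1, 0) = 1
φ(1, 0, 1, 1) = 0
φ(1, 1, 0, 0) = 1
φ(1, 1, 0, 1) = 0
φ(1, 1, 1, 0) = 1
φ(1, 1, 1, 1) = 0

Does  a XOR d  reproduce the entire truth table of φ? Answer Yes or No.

Yes

Test each input against both φ and the formula:
  a=0, b=0, c=0, d=0: formula gives 0, φ = 0 ✓
  a=0, b=0, c=0, d=1: formula gives 1, φ = 1 ✓
  a=0, b=0, c=1, d=0: formula gives 0, φ = 0 ✓
  a=0, b=0, c=1, d=1: formula gives 1, φ = 1 ✓
  …and likewise for the remaining 12 rows.
All 16 rows match — the expression computes φ exactly.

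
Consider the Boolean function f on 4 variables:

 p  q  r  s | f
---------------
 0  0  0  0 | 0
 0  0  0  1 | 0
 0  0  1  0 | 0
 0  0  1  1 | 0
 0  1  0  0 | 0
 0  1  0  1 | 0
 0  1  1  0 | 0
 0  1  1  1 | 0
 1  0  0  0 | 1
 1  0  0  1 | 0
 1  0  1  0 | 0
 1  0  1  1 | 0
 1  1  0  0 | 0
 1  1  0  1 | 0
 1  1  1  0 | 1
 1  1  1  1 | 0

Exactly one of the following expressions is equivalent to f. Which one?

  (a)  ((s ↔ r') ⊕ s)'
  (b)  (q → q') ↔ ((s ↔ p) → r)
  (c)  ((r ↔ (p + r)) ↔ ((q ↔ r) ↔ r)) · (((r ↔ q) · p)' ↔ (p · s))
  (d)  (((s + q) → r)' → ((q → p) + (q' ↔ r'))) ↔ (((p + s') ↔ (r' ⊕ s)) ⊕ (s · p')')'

c

(a): at (0,0,0,0) it gives 1, but f = 0 — eliminated.
(b): at (0,0,0,1) it gives 1, but f = 0 — eliminated.
(d): at (0,0,0,0) it gives 1, but f = 0 — eliminated.
(c) is the remaining candidate, and it agrees with f on all 16 inputs.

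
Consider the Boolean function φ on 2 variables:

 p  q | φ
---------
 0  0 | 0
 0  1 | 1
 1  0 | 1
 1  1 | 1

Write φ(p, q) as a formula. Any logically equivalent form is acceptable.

The output is 1 whenever at least one input is 1 — the OR of all inputs.

φ(p, q) = p or q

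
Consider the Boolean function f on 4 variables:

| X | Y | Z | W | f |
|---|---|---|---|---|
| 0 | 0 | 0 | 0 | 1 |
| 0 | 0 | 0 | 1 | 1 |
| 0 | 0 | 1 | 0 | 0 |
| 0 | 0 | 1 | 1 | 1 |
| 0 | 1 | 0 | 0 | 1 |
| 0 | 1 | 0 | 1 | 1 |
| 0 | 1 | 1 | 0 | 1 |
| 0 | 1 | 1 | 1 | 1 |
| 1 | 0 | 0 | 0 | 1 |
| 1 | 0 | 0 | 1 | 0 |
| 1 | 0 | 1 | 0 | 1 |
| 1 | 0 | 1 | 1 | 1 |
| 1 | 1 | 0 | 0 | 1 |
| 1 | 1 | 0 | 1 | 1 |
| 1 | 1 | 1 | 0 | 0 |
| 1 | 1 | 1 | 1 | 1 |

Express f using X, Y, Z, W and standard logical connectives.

There are just 3 zero rows: (0,0,1,0), (1,0,0,1), (1,1,1,0). Their minterms are ¬X·¬Y·Z·¬W, X·¬Y·¬Z·W, X·Y·Z·¬W; the OR of those covers precisely the 0-outputs, and negating it yields f.

f(X, Y, Z, W) = NOT (((((NOT X AND NOT Y) AND Z) AND NOT W) OR (((X AND NOT Y) AND NOT Z) AND W)) OR (((X AND Y) AND Z) AND NOT W))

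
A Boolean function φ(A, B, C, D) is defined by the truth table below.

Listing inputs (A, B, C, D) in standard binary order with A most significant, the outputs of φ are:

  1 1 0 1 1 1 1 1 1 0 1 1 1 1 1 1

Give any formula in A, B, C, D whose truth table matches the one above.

φ(A, B, C, D) = ((((A' · B') · C) · D') + (((A · B') · C') · D))'

φ is 0 on only 2 rows — (0,0,1,0), (1,0,0,1). Writing each as a minterm (¬A·¬B·C·¬D, A·¬B·¬C·D) and OR-ing them characterizes exactly where φ=0, so φ is the negation of that disjunction.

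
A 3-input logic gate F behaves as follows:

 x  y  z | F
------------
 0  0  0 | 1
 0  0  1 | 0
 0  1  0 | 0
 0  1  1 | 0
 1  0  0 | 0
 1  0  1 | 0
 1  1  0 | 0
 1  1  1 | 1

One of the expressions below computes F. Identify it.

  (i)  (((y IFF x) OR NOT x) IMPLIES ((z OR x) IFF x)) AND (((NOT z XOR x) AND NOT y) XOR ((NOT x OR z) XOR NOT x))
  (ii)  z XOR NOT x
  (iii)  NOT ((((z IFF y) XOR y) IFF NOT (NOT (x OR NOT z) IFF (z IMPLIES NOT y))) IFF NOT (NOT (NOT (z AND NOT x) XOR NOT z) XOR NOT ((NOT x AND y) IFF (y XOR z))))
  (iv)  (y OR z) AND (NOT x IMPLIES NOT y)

(ii) disagrees with F on (0,1,0) (formula → 1, table → 0); rule it out.
(iii) disagrees with F on (0,1,0) (formula → 1, table → 0); rule it out.
(iv) disagrees with F on (0,0,0) (formula → 0, table → 1); rule it out.
Only (i) survives; checking it on all 8 rows confirms it matches F.

i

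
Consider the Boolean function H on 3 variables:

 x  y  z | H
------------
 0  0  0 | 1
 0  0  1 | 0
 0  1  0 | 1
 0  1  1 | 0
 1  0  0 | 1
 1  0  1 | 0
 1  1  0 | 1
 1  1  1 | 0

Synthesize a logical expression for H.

H(x, y, z) = ¬z

The output is the negation of z.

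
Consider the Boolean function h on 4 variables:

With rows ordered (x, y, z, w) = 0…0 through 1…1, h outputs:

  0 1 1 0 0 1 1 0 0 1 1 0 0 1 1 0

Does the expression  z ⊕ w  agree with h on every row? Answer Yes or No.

Check the formula against h row by row:
  x=0, y=0, z=0, w=0: formula gives 0, h = 0 ✓
  x=0, y=0, z=0, w=1: formula gives 1, h = 1 ✓
  x=0, y=0, z=1, w=0: formula gives 1, h = 1 ✓
  x=0, y=0, z=1, w=1: formula gives 0, h = 0 ✓
  …and likewise for the remaining 12 rows.
All 16 rows match — the expression computes h exactly.

Yes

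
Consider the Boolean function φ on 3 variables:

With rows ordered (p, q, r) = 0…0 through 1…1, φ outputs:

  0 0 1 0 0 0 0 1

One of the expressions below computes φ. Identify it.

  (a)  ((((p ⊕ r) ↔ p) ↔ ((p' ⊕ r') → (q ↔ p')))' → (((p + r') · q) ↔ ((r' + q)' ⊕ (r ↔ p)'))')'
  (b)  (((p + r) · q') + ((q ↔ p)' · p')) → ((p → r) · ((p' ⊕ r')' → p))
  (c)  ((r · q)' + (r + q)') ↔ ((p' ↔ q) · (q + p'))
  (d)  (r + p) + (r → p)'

(a) disagrees with φ on (0,1,0) (formula → 0, table → 1); rule it out.
(b) disagrees with φ on (0,0,0) (formula → 1, table → 0); rule it out.
(d) disagrees with φ on (0,0,1) (formula → 1, table → 0); rule it out.
(c) is the remaining candidate, and it agrees with φ on all 8 inputs.

c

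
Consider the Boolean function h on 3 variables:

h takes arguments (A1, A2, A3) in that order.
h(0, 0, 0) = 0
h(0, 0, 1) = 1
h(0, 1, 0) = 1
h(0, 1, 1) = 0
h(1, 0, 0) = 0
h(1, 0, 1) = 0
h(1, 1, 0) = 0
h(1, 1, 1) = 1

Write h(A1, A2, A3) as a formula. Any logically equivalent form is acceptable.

h(A1, A2, A3) = (((A1' · A2') · A3) + ((A1' · A2) · A3')) + ((A1 · A2) · A3)

The 1-rows are (0,0,1), (0,1,0), (1,1,1). Each contributes one minterm — ¬A1·¬A2·A3; ¬A1·A2·¬A3; A1·A2·A3 — and their disjunction is a sum-of-products form of h.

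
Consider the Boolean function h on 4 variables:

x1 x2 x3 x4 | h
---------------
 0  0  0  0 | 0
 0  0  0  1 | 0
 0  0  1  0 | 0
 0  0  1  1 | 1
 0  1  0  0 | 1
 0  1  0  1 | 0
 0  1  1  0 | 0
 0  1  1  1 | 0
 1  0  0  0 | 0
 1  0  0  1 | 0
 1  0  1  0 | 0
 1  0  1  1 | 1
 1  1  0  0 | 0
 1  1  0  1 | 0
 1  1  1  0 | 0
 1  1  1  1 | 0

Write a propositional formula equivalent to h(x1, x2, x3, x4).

h(x1, x2, x3, x4) = ((((NOT x1 AND NOT x2) AND x3) AND x4) OR (((NOT x1 AND x2) AND NOT x3) AND NOT x4)) OR (((x1 AND NOT x2) AND x3) AND x4)

h=1 on 3 inputs: (0,0,1,1), (0,1,0,0), (1,0,1,1). Reading each as a conjunction of literals (¬x1·¬x2·x3·x4, ¬x1·x2·¬x3·¬x4, x1·¬x2·x3·x4) and taking the OR gives the canonical DNF.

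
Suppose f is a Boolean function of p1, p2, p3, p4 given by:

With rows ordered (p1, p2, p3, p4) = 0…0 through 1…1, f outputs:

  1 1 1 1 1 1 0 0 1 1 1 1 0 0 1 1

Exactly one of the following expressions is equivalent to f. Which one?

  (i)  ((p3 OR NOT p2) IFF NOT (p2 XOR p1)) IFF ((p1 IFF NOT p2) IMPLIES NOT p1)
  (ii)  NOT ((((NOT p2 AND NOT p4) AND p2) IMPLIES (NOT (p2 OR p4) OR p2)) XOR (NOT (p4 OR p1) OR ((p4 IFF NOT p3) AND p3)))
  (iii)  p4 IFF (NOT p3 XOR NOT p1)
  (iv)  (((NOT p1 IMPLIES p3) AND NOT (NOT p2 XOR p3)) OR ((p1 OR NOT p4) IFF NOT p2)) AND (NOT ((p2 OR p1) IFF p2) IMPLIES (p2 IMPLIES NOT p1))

i

(ii): at (0,0,0,1) it gives 0, but f = 1 — eliminated.
(iii): at (0,0,0,1) it gives 0, but f = 1 — eliminated.
(iv): at (0,0,0,1) it gives 0, but f = 1 — eliminated.
Only (i) survives; checking it on all 16 rows confirms it matches f.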